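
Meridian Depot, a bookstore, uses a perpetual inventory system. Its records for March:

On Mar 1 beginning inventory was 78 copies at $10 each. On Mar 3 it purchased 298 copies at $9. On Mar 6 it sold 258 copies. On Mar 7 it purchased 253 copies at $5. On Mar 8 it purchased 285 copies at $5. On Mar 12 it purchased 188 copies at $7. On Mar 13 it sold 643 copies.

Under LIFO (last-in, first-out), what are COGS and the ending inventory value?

Mar 6, 258 sold [LIFO — newest first]: 258 @ $9 = $2,322
Mar 13, 643 sold [LIFO — newest first]: 188 @ $7 + 285 @ $5 + 170 @ $5 = $3,591
Total COGS = $2,322 + $3,591 = $5,913
Ending inventory: 78 @ $10 + 40 @ $9 + 83 @ $5 = $1,555

COGS = $5,913; ending inventory = $1,555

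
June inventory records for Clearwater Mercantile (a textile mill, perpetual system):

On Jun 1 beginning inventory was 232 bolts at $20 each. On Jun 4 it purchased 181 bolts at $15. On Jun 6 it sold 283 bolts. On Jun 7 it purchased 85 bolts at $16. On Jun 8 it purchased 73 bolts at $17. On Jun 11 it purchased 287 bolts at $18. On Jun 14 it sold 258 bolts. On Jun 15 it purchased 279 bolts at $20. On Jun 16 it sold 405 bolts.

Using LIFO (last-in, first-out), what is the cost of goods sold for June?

COGS = $17,126

Jun 6, 283 sold [LIFO — newest first]: 181 @ $15 + 102 @ $20 = $4,755
Jun 14, 258 sold [LIFO — newest first]: 258 @ $18 = $4,644
Jun 16, 405 sold [LIFO — newest first]: 279 @ $20 + 29 @ $18 + 73 @ $17 + 24 @ $16 = $7,727
Total COGS = $4,755 + $4,644 + $7,727 = $17,126
Ending inventory: 130 @ $20 + 61 @ $16 = $3,576
Check: goods available $20,702 = COGS $17,126 + ending $3,576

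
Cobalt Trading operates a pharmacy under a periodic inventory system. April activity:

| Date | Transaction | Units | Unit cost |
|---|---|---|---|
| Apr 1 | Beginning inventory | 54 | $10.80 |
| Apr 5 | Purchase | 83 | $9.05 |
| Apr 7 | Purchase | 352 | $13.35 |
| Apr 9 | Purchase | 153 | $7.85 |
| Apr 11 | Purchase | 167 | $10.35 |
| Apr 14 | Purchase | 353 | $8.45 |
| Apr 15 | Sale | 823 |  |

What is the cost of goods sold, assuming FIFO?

Apr 15, 823 sold [FIFO — oldest first]: 54 @ $10.80 + 83 @ $9.05 + 352 @ $13.35 + 153 @ $7.85 + 167 @ $10.35 + 14 @ $8.45 = $9,081.35
Ending inventory: 339 @ $8.45 = $2,864.55
Check: goods available $11,945.90 = COGS $9,081.35 + ending $2,864.55

COGS = $9,081.35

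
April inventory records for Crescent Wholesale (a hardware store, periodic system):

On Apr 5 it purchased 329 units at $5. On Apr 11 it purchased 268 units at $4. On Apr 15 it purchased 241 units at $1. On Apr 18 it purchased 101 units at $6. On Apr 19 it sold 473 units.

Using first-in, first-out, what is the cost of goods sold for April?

COGS = $2,221

Apr 19, 473 sold [FIFO — oldest first]: 329 @ $5 + 144 @ $4 = $2,221
Ending inventory: 124 @ $4 + 241 @ $1 + 101 @ $6 = $1,343
Check: goods available $3,564 = COGS $2,221 + ending $1,343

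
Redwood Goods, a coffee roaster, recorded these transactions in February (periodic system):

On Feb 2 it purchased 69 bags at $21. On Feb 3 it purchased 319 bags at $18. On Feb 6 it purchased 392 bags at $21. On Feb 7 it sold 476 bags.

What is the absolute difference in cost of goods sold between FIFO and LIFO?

FIFO COGS: 69 @ $21 + 319 @ $18 + 88 @ $21 = $9,039
LIFO COGS: 392 @ $21 + 84 @ $18 = $9,744
Difference = |$9,039 − $9,744| = $705

$705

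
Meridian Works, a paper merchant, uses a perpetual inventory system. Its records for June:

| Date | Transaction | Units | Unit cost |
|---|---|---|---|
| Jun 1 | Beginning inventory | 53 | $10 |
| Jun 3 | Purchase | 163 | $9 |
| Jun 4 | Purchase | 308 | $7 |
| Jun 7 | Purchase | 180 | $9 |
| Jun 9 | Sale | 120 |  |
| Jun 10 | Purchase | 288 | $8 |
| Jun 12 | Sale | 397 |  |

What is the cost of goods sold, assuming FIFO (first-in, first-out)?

COGS = $4,104

Jun 9, 120 sold [FIFO — oldest first]: 53 @ $10 + 67 @ $9 = $1,133
Jun 12, 397 sold [FIFO — oldest first]: 96 @ $9 + 301 @ $7 = $2,971
Total COGS = $1,133 + $2,971 = $4,104
Ending inventory: 7 @ $7 + 180 @ $9 + 288 @ $8 = $3,973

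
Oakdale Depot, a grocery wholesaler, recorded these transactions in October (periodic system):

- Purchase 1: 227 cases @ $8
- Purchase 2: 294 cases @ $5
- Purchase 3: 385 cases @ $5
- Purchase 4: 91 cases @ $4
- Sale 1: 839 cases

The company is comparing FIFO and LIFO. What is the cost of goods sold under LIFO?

COGS = $4,311

FIFO COGS: 227 @ $8 + 294 @ $5 + 318 @ $5 = $4,876
LIFO COGS: 91 @ $4 + 385 @ $5 + 294 @ $5 + 69 @ $8 = $4,311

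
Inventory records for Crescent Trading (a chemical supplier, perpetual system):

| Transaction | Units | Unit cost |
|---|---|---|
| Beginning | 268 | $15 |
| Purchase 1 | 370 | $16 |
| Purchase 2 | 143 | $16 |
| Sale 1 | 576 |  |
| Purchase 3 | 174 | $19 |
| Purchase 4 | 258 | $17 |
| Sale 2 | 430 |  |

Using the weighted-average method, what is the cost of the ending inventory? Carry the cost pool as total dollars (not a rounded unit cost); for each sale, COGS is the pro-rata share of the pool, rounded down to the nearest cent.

After Beginning: 268 on hand, pool $4,020.00 (≈ $15.0000 each)
After Purchase 1: 638 on hand, pool $9,940.00 (≈ $15.5799 each)
After Purchase 2: 781 on hand, pool $12,228.00 (≈ $15.6569 each)
Sale 1, sell 576: 576/781 × $12,228.00 → $9,018.34
After Purchase 3: 379 on hand, pool $6,515.66 (≈ $17.1917 each)
After Purchase 4: 637 on hand, pool $10,901.66 (≈ $17.1141 each)
Sale 2, sell 430: 430/637 × $10,901.66 → $7,359.04
Total COGS = $9,018.34 + $7,359.04 = $16,377.38
Ending inventory (cost pool remaining) = $3,542.62
Check: goods available $19,920.00 = COGS $16,377.38 + ending $3,542.62

Ending inventory = $3,542.62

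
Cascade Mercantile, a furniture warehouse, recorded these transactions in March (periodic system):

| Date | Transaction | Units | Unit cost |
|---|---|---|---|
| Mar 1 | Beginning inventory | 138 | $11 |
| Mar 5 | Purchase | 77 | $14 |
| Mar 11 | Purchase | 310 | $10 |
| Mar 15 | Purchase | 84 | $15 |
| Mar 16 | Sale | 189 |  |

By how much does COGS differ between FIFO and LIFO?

FIFO COGS: 138 @ $11 + 51 @ $14 = $2,232
LIFO COGS: 84 @ $15 + 105 @ $10 = $2,310
Difference = |$2,232 − $2,310| = $78

$78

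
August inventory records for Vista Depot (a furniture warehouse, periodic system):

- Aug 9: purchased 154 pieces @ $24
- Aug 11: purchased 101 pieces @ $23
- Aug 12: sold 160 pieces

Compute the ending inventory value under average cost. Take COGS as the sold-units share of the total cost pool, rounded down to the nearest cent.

Aug 12, sell 160: 160/255 × $6,019.00 → $3,776.62
Ending inventory (cost pool remaining) = $2,242.38
Check: goods available $6,019.00 = COGS $3,776.62 + ending $2,242.38

Ending inventory = $2,242.38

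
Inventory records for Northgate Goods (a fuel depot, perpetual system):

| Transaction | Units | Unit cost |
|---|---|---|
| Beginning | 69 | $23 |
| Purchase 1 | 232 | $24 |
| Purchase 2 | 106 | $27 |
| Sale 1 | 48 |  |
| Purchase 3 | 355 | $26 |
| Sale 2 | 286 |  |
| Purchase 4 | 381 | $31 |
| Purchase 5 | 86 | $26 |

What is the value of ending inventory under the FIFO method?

Ending inventory = $25,248

Sale 1 (48) [FIFO — oldest first]: 48 @ $23 = $1,104
Sale 2 (286) [FIFO — oldest first]: 21 @ $23 + 232 @ $24 + 33 @ $27 = $6,942
Total COGS = $1,104 + $6,942 = $8,046
Ending inventory: 73 @ $27 + 355 @ $26 + 381 @ $31 + 86 @ $26 = $25,248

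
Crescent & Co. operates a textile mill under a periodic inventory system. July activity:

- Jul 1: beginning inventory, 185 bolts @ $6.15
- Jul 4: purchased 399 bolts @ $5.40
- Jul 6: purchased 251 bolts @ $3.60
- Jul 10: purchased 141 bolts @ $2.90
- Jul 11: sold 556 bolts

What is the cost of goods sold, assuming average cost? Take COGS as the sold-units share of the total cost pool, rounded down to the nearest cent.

Jul 11, sell 556: 556/976 × $4,604.85 → $2,623.25
Ending inventory (cost pool remaining) = $1,981.60

COGS = $2,623.25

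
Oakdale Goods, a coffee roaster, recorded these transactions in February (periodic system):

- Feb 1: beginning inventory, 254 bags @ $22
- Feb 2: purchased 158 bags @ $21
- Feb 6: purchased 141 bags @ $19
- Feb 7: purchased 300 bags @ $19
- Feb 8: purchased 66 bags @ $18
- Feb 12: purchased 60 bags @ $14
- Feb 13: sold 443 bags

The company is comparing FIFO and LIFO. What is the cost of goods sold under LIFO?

FIFO COGS: 254 @ $22 + 158 @ $21 + 31 @ $19 = $9,495
LIFO COGS: 60 @ $14 + 66 @ $18 + 300 @ $19 + 17 @ $19 = $8,051

COGS = $8,051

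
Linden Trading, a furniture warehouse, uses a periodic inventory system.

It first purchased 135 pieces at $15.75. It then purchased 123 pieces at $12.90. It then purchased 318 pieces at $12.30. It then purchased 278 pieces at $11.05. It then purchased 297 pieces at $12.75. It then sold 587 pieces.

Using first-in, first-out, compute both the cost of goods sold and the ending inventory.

COGS = $7,745.90; ending inventory = $6,737.10

Sale 1 (587) [FIFO — oldest first]: 135 @ $15.75 + 123 @ $12.90 + 318 @ $12.30 + 11 @ $11.05 = $7,745.90
Ending inventory: 267 @ $11.05 + 297 @ $12.75 = $6,737.10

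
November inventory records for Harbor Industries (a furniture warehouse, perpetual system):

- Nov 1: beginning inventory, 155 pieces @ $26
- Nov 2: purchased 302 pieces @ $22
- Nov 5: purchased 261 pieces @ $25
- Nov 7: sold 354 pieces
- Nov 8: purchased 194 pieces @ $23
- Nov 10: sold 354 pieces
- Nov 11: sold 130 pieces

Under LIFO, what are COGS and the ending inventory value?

Nov 7, 354 sold [LIFO — newest first]: 261 @ $25 + 93 @ $22 = $8,571
Nov 10, 354 sold [LIFO — newest first]: 194 @ $23 + 160 @ $22 = $7,982
Nov 11, 130 sold [LIFO — newest first]: 49 @ $22 + 81 @ $26 = $3,184
Total COGS = $8,571 + $7,982 + $3,184 = $19,737
Ending inventory: 74 @ $26 = $1,924
Check: goods available $21,661 = COGS $19,737 + ending $1,924

COGS = $19,737; ending inventory = $1,924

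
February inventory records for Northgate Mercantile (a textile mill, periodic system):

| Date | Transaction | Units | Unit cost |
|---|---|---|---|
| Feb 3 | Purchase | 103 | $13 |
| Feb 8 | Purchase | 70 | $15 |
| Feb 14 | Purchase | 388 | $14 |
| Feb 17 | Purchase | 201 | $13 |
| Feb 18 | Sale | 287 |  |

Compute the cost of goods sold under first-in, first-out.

Feb 18, 287 sold [FIFO — oldest first]: 103 @ $13 + 70 @ $15 + 114 @ $14 = $3,985
Ending inventory: 274 @ $14 + 201 @ $13 = $6,449
Check: goods available $10,434 = COGS $3,985 + ending $6,449

COGS = $3,985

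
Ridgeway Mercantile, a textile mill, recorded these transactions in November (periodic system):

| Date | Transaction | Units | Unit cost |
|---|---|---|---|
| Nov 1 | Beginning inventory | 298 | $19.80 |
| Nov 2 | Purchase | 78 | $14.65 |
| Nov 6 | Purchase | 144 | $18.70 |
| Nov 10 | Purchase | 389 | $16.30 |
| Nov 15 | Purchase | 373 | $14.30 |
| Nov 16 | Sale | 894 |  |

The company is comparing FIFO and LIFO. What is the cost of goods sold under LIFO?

COGS = $14,143.00

FIFO COGS: 298 @ $19.80 + 78 @ $14.65 + 144 @ $18.70 + 374 @ $16.30 = $15,832.10
LIFO COGS: 373 @ $14.30 + 389 @ $16.30 + 132 @ $18.70 = $14,143.00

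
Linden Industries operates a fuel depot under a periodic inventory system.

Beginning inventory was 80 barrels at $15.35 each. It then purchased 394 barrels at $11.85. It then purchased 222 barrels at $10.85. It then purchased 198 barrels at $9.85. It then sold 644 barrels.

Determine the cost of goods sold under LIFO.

COGS = $7,013.40

Sale 1 (644) [LIFO — newest first]: 198 @ $9.85 + 222 @ $10.85 + 224 @ $11.85 = $7,013.40
Ending inventory: 80 @ $15.35 + 170 @ $11.85 = $3,242.50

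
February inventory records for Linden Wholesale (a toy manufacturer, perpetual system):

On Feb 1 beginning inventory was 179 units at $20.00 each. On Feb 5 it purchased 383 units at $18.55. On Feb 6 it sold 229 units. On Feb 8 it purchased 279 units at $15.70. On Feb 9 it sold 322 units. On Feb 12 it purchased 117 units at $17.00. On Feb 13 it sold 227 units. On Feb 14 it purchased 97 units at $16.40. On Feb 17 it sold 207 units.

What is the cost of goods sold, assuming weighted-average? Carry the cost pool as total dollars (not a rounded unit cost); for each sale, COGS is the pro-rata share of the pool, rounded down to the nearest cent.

After Feb 1: 179 on hand, pool $3,580.00 (≈ $20.0000 each)
After Feb 5: 562 on hand, pool $10,684.65 (≈ $19.0118 each)
Feb 6, sell 229: 229/562 × $10,684.65 → $4,353.70
After Feb 8: 612 on hand, pool $10,711.25 (≈ $17.5020 each)
Feb 9, sell 322: 322/612 × $10,711.25 → $5,635.65
After Feb 12: 407 on hand, pool $7,064.60 (≈ $17.3577 each)
Feb 13, sell 227: 227/407 × $7,064.60 → $3,940.20
After Feb 14: 277 on hand, pool $4,715.20 (≈ $17.0224 each)
Feb 17, sell 207: 207/277 × $4,715.20 → $3,523.63
Total COGS = $4,353.70 + $5,635.65 + $3,940.20 + $3,523.63 = $17,453.18
Ending inventory (cost pool remaining) = $1,191.57

COGS = $17,453.18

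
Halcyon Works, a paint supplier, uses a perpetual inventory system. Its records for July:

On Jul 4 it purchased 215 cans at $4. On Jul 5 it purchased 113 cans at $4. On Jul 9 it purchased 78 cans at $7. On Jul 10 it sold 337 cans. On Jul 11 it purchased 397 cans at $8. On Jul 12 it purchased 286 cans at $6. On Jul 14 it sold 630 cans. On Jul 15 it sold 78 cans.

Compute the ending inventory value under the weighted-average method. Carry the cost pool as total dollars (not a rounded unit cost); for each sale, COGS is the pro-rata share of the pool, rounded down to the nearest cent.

Ending inventory = $304.72

After Jul 4: 215 on hand, pool $860.00 (≈ $4.0000 each)
After Jul 5: 328 on hand, pool $1,312.00 (≈ $4.0000 each)
After Jul 9: 406 on hand, pool $1,858.00 (≈ $4.5764 each)
Jul 10, sell 337: 337/406 × $1,858.00 → $1,542.23
After Jul 11: 466 on hand, pool $3,491.77 (≈ $7.4931 each)
After Jul 12: 752 on hand, pool $5,207.77 (≈ $6.9252 each)
Jul 14, sell 630: 630/752 × $5,207.77 → $4,362.89
Jul 15, sell 78: 78/122 × $844.88 → $540.16
Total COGS = $1,542.23 + $4,362.89 + $540.16 = $6,445.28
Ending inventory (cost pool remaining) = $304.72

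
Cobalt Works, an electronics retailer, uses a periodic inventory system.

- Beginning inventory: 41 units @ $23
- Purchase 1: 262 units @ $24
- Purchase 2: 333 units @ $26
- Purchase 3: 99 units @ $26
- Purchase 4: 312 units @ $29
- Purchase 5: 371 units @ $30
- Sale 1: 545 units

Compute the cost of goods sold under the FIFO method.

Sale 1 (545) [FIFO — oldest first]: 41 @ $23 + 262 @ $24 + 242 @ $26 = $13,523
Ending inventory: 91 @ $26 + 99 @ $26 + 312 @ $29 + 371 @ $30 = $25,118
Check: goods available $38,641 = COGS $13,523 + ending $25,118

COGS = $13,523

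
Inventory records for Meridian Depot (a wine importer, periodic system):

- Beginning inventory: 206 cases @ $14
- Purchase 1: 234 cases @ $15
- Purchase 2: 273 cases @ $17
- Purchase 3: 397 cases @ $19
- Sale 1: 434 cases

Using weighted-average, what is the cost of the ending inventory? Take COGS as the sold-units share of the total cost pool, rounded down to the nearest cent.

Ending inventory = $11,314.17

Sale 1, sell 434: 434/1110 × $18,578.00 → $7,263.83
Ending inventory (cost pool remaining) = $11,314.17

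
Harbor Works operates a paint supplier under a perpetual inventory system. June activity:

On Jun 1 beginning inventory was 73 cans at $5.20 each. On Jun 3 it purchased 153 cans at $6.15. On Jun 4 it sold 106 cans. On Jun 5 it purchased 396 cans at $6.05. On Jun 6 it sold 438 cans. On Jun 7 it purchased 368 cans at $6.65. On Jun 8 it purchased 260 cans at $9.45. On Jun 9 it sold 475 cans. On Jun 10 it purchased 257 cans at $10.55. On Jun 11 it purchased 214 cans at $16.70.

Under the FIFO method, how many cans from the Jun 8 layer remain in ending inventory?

Jun 4, 106 sold [FIFO — oldest first]: 73 @ $5.20 + 33 @ $6.15 = $582.55
Jun 6, 438 sold [FIFO — oldest first]: 120 @ $6.15 + 318 @ $6.05 = $2,661.90
Jun 9, 475 sold [FIFO — oldest first]: 78 @ $6.05 + 368 @ $6.65 + 29 @ $9.45 = $3,193.15
Total COGS = $582.55 + $2,661.90 + $3,193.15 = $6,437.60
Ending inventory: 231 @ $9.45 + 257 @ $10.55 + 214 @ $16.70 = $8,468.10
Check: goods available $14,905.70 = COGS $6,437.60 + ending $8,468.10

231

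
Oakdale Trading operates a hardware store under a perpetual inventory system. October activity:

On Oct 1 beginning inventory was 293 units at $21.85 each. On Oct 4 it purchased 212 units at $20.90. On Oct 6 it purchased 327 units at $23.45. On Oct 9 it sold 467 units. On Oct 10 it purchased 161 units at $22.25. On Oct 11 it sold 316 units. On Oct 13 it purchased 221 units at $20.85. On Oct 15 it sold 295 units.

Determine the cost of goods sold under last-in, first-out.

Oct 9, 467 sold [LIFO — newest first]: 327 @ $23.45 + 140 @ $20.90 = $10,594.15
Oct 11, 316 sold [LIFO — newest first]: 161 @ $22.25 + 72 @ $20.90 + 83 @ $21.85 = $6,900.60
Oct 15, 295 sold [LIFO — newest first]: 221 @ $20.85 + 74 @ $21.85 = $6,224.75
Total COGS = $10,594.15 + $6,900.60 + $6,224.75 = $23,719.50
Ending inventory: 136 @ $21.85 = $2,971.60
Check: goods available $26,691.10 = COGS $23,719.50 + ending $2,971.60

COGS = $23,719.50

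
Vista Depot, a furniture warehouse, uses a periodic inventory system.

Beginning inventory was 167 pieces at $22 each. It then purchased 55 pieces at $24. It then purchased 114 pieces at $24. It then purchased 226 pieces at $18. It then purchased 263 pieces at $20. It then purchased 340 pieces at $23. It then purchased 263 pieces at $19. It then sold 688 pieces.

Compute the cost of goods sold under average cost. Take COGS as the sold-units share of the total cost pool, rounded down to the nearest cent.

COGS = $14,393.55

Sale 1, sell 688: 688/1428 × $29,875.00 → $14,393.55
Ending inventory (cost pool remaining) = $15,481.45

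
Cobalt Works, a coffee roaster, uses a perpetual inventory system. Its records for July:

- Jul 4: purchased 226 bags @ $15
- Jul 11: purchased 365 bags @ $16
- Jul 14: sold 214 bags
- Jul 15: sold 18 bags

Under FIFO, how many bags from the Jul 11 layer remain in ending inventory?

359

Jul 14, 214 sold [FIFO — oldest first]: 214 @ $15 = $3,210
Jul 15, 18 sold [FIFO — oldest first]: 12 @ $15 + 6 @ $16 = $276
Total COGS = $3,210 + $276 = $3,486
Ending inventory: 359 @ $16 = $5,744
Check: goods available $9,230 = COGS $3,486 + ending $5,744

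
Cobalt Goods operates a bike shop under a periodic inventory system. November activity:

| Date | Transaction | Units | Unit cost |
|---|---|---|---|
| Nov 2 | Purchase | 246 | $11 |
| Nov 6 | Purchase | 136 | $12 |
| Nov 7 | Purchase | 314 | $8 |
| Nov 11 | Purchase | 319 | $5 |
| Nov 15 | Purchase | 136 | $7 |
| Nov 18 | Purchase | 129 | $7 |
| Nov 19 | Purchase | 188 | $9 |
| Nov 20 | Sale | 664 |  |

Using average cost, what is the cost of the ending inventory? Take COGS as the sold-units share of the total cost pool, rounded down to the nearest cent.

Ending inventory = $6,567.83

Nov 20, sell 664: 664/1468 × $11,992.00 → $5,424.17
Ending inventory (cost pool remaining) = $6,567.83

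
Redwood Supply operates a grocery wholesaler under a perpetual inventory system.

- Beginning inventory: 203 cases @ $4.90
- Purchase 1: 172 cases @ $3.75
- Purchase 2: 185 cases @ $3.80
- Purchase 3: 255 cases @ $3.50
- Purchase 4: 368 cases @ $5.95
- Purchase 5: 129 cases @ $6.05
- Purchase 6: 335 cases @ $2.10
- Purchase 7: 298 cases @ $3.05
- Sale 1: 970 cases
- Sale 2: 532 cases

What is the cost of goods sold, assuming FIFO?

COGS = $6,604.25

Sale 1 (970) [FIFO — oldest first]: 203 @ $4.90 + 172 @ $3.75 + 185 @ $3.80 + 255 @ $3.50 + 155 @ $5.95 = $4,157.45
Sale 2 (532) [FIFO — oldest first]: 213 @ $5.95 + 129 @ $6.05 + 190 @ $2.10 = $2,446.80
Total COGS = $4,157.45 + $2,446.80 = $6,604.25
Ending inventory: 145 @ $2.10 + 298 @ $3.05 = $1,213.40
Check: goods available $7,817.65 = COGS $6,604.25 + ending $1,213.40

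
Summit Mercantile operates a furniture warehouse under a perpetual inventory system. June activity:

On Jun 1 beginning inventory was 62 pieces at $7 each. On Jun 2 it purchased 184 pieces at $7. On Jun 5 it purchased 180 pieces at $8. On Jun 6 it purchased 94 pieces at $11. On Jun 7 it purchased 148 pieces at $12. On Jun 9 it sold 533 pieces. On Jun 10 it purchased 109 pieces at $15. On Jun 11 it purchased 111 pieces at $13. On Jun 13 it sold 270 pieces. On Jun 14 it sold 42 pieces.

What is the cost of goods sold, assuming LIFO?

COGS = $8,749

Jun 9, 533 sold [LIFO — newest first]: 148 @ $12 + 94 @ $11 + 180 @ $8 + 111 @ $7 = $5,027
Jun 13, 270 sold [LIFO — newest first]: 111 @ $13 + 109 @ $15 + 50 @ $7 = $3,428
Jun 14, 42 sold [LIFO — newest first]: 23 @ $7 + 19 @ $7 = $294
Total COGS = $5,027 + $3,428 + $294 = $8,749
Ending inventory: 43 @ $7 = $301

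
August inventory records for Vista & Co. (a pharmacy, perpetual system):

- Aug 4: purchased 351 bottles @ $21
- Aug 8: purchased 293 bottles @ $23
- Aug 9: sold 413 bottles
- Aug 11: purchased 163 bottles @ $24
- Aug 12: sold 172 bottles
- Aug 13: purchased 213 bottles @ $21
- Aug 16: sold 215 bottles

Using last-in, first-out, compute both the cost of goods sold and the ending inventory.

Aug 9, 413 sold [LIFO — newest first]: 293 @ $23 + 120 @ $21 = $9,259
Aug 12, 172 sold [LIFO — newest first]: 163 @ $24 + 9 @ $21 = $4,101
Aug 16, 215 sold [LIFO — newest first]: 213 @ $21 + 2 @ $21 = $4,515
Total COGS = $9,259 + $4,101 + $4,515 = $17,875
Ending inventory: 220 @ $21 = $4,620

COGS = $17,875; ending inventory = $4,620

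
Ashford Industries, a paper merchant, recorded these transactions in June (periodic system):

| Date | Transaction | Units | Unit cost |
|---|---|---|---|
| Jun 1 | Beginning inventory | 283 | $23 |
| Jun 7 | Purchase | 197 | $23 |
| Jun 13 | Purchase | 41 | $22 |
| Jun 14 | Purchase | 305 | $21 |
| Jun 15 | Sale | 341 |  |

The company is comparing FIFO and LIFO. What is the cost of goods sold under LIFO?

COGS = $7,197

FIFO COGS: 283 @ $23 + 58 @ $23 = $7,843
LIFO COGS: 305 @ $21 + 36 @ $22 = $7,197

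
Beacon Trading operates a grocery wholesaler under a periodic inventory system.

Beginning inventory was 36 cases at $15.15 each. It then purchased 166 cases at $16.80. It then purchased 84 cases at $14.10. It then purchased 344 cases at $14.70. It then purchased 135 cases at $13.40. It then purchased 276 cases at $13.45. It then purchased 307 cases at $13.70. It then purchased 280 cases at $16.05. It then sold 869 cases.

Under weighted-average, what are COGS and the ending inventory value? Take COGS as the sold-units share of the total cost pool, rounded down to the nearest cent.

COGS = $12,702.18; ending inventory = $11,094.32

Sale 1, sell 869: 869/1628 × $23,796.50 → $12,702.18
Ending inventory (cost pool remaining) = $11,094.32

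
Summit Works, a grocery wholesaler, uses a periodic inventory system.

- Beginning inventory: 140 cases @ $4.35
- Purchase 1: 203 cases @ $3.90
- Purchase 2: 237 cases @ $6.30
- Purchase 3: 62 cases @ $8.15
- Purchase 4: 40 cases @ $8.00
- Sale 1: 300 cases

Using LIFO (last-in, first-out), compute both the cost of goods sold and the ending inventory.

COGS = $2,072.70; ending inventory = $1,646.40

Sale 1 (300) [LIFO — newest first]: 40 @ $8.00 + 62 @ $8.15 + 198 @ $6.30 = $2,072.70
Ending inventory: 140 @ $4.35 + 203 @ $3.90 + 39 @ $6.30 = $1,646.40
Check: goods available $3,719.10 = COGS $2,072.70 + ending $1,646.40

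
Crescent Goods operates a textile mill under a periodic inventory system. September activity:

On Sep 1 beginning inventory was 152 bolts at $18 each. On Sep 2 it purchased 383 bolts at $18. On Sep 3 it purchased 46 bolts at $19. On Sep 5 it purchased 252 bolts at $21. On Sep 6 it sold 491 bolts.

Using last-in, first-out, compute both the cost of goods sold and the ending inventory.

Sep 6, 491 sold [LIFO — newest first]: 252 @ $21 + 46 @ $19 + 193 @ $18 = $9,640
Ending inventory: 152 @ $18 + 190 @ $18 = $6,156
Check: goods available $15,796 = COGS $9,640 + ending $6,156

COGS = $9,640; ending inventory = $6,156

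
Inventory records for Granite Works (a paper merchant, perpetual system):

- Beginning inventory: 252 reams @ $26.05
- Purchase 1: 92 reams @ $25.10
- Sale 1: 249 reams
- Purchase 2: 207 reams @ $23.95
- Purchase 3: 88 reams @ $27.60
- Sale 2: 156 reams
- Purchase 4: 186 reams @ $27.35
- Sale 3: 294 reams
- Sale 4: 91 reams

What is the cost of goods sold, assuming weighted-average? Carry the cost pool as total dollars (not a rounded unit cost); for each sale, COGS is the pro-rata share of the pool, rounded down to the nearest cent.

COGS = $20,431.56

After Beginning: 252 on hand, pool $6,564.60 (≈ $26.0500 each)
After Purchase 1: 344 on hand, pool $8,873.80 (≈ $25.7959 each)
Sale 1, sell 249: 249/344 × $8,873.80 → $6,423.18
After Purchase 2: 302 on hand, pool $7,408.27 (≈ $24.5307 each)
After Purchase 3: 390 on hand, pool $9,837.07 (≈ $25.2233 each)
Sale 2, sell 156: 156/390 × $9,837.07 → $3,934.82
After Purchase 4: 420 on hand, pool $10,989.35 (≈ $26.1651 each)
Sale 3, sell 294: 294/420 × $10,989.35 → $7,692.54
Sale 4, sell 91: 91/126 × $3,296.81 → $2,381.02
Total COGS = $6,423.18 + $3,934.82 + $7,692.54 + $2,381.02 = $20,431.56
Ending inventory (cost pool remaining) = $915.79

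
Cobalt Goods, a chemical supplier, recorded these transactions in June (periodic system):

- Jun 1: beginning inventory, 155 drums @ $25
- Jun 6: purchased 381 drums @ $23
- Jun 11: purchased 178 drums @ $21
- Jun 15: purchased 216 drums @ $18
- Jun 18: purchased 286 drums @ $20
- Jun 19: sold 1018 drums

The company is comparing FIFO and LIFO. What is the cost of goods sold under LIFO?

FIFO COGS: 155 @ $25 + 381 @ $23 + 178 @ $21 + 216 @ $18 + 88 @ $20 = $22,024
LIFO COGS: 286 @ $20 + 216 @ $18 + 178 @ $21 + 338 @ $23 = $21,120

COGS = $21,120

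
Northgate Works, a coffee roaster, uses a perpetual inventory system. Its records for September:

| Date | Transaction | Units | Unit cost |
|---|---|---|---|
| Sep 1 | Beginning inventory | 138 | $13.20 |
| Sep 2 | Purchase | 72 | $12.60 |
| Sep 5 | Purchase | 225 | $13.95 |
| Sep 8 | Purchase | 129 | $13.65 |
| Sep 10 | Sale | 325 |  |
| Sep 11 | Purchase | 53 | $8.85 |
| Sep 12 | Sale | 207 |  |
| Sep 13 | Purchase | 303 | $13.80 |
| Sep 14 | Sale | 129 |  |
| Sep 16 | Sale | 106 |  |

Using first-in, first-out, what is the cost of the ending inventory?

Sep 10, 325 sold [FIFO — oldest first]: 138 @ $13.20 + 72 @ $12.60 + 115 @ $13.95 = $4,333.05
Sep 12, 207 sold [FIFO — oldest first]: 110 @ $13.95 + 97 @ $13.65 = $2,858.55
Sep 14, 129 sold [FIFO — oldest first]: 32 @ $13.65 + 53 @ $8.85 + 44 @ $13.80 = $1,513.05
Sep 16, 106 sold [FIFO — oldest first]: 106 @ $13.80 = $1,462.80
Total COGS = $4,333.05 + $2,858.55 + $1,513.05 + $1,462.80 = $10,167.45
Ending inventory: 153 @ $13.80 = $2,111.40
Check: goods available $12,278.85 = COGS $10,167.45 + ending $2,111.40

Ending inventory = $2,111.40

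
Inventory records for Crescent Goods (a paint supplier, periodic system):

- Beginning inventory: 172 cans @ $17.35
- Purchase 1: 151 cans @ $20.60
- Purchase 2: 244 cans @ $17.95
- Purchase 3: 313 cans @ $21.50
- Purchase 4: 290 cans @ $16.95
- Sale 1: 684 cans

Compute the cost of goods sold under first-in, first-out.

COGS = $12,990.10

Sale 1 (684) [FIFO — oldest first]: 172 @ $17.35 + 151 @ $20.60 + 244 @ $17.95 + 117 @ $21.50 = $12,990.10
Ending inventory: 196 @ $21.50 + 290 @ $16.95 = $9,129.50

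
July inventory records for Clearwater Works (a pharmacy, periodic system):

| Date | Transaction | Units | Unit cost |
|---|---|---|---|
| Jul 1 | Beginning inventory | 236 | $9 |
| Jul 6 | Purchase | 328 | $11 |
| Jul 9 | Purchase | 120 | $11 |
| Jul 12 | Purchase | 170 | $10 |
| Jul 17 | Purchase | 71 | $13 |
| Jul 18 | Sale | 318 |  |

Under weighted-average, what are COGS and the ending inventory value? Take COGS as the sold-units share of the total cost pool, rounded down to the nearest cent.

Jul 18, sell 318: 318/925 × $9,675.00 → $3,326.10
Ending inventory (cost pool remaining) = $6,348.90

COGS = $3,326.10; ending inventory = $6,348.90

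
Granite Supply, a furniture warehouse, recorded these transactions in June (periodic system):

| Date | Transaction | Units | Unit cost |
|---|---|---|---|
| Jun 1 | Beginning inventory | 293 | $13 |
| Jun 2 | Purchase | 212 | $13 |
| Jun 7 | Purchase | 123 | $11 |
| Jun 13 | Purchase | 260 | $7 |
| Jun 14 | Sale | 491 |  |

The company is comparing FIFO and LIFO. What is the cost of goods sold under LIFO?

FIFO COGS: 293 @ $13 + 198 @ $13 = $6,383
LIFO COGS: 260 @ $7 + 123 @ $11 + 108 @ $13 = $4,577

COGS = $4,577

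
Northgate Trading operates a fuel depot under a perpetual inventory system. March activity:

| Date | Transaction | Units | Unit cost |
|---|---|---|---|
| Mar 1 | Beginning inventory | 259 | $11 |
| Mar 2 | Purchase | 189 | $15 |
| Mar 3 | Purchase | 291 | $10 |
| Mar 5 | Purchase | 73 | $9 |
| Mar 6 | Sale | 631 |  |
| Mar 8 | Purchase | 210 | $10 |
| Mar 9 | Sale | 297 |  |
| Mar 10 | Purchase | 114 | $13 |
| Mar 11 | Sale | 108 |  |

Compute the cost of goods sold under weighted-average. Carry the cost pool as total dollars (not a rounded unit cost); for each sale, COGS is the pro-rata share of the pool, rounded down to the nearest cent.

COGS = $11,639.43

After Mar 1: 259 on hand, pool $2,849.00 (≈ $11.0000 each)
After Mar 2: 448 on hand, pool $5,684.00 (≈ $12.6875 each)
After Mar 3: 739 on hand, pool $8,594.00 (≈ $11.6292 each)
After Mar 5: 812 on hand, pool $9,251.00 (≈ $11.3929 each)
Mar 6, sell 631: 631/812 × $9,251.00 → $7,188.89
After Mar 8: 391 on hand, pool $4,162.11 (≈ $10.6448 each)
Mar 9, sell 297: 297/391 × $4,162.11 → $3,161.50
After Mar 10: 208 on hand, pool $2,482.61 (≈ $11.9356 each)
Mar 11, sell 108: 108/208 × $2,482.61 → $1,289.04
Total COGS = $7,188.89 + $3,161.50 + $1,289.04 = $11,639.43
Ending inventory (cost pool remaining) = $1,193.57
Check: goods available $12,833.00 = COGS $11,639.43 + ending $1,193.57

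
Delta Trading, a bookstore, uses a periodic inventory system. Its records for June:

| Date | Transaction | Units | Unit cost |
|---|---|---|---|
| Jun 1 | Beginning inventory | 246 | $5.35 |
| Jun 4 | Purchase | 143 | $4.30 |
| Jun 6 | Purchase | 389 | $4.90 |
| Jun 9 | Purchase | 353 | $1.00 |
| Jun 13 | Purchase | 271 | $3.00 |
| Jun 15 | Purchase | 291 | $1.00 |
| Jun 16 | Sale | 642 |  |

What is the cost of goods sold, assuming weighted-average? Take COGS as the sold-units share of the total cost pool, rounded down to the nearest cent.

COGS = $2,007.56

Jun 16, sell 642: 642/1693 × $5,294.10 → $2,007.56
Ending inventory (cost pool remaining) = $3,286.54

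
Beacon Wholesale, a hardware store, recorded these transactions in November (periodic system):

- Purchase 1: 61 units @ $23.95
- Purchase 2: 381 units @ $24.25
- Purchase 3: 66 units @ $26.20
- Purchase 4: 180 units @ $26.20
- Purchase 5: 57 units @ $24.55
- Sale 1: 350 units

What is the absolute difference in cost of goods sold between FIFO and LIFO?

FIFO COGS: 61 @ $23.95 + 289 @ $24.25 = $8,469.20
LIFO COGS: 57 @ $24.55 + 180 @ $26.20 + 66 @ $26.20 + 47 @ $24.25 = $8,984.30
Difference = |$8,469.20 − $8,984.30| = $515.10

$515.10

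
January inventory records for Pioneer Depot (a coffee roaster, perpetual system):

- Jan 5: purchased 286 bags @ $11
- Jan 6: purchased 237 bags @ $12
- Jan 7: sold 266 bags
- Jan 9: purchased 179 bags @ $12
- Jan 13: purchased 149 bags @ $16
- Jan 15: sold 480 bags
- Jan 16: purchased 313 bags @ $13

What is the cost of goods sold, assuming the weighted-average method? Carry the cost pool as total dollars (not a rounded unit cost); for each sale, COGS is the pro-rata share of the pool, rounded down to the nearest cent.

After Jan 5: 286 on hand, pool $3,146.00 (≈ $11.0000 each)
After Jan 6: 523 on hand, pool $5,990.00 (≈ $11.4532 each)
Jan 7, sell 266: 266/523 × $5,990.00 → $3,046.53
After Jan 9: 436 on hand, pool $5,091.47 (≈ $11.6777 each)
After Jan 13: 585 on hand, pool $7,475.47 (≈ $12.7786 each)
Jan 15, sell 480: 480/585 × $7,475.47 → $6,133.71
After Jan 16: 418 on hand, pool $5,410.76 (≈ $12.9444 each)
Total COGS = $3,046.53 + $6,133.71 = $9,180.24
Ending inventory (cost pool remaining) = $5,410.76
Check: goods available $14,591.00 = COGS $9,180.24 + ending $5,410.76

COGS = $9,180.24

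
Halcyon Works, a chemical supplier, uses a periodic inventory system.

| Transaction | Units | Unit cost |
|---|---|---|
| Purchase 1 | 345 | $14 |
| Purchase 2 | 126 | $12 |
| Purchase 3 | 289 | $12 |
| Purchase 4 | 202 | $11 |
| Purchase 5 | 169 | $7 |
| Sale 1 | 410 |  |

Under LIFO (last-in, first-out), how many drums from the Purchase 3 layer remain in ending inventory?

Sale 1 (410) [LIFO — newest first]: 169 @ $7 + 202 @ $11 + 39 @ $12 = $3,873
Ending inventory: 345 @ $14 + 126 @ $12 + 250 @ $12 = $9,342

250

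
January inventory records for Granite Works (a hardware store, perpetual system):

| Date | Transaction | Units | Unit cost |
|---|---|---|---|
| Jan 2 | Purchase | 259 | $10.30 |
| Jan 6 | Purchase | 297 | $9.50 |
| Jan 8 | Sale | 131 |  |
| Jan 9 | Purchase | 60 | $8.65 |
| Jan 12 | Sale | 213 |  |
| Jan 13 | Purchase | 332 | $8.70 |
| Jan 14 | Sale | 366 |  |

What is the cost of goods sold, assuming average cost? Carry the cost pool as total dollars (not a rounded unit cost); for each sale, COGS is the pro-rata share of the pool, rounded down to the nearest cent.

COGS = $6,716.52

After Jan 2: 259 on hand, pool $2,667.70 (≈ $10.3000 each)
After Jan 6: 556 on hand, pool $5,489.20 (≈ $9.8727 each)
Jan 8, sell 131: 131/556 × $5,489.20 → $1,293.31
After Jan 9: 485 on hand, pool $4,714.89 (≈ $9.7214 each)
Jan 12, sell 213: 213/485 × $4,714.89 → $2,070.66
After Jan 13: 604 on hand, pool $5,532.63 (≈ $9.1600 each)
Jan 14, sell 366: 366/604 × $5,532.63 → $3,352.55
Total COGS = $1,293.31 + $2,070.66 + $3,352.55 = $6,716.52
Ending inventory (cost pool remaining) = $2,180.08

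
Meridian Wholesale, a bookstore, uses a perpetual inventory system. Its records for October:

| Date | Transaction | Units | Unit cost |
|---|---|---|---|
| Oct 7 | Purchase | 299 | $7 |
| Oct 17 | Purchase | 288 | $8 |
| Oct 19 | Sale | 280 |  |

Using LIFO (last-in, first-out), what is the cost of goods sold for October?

COGS = $2,240

Oct 19, 280 sold [LIFO — newest first]: 280 @ $8 = $2,240
Ending inventory: 299 @ $7 + 8 @ $8 = $2,157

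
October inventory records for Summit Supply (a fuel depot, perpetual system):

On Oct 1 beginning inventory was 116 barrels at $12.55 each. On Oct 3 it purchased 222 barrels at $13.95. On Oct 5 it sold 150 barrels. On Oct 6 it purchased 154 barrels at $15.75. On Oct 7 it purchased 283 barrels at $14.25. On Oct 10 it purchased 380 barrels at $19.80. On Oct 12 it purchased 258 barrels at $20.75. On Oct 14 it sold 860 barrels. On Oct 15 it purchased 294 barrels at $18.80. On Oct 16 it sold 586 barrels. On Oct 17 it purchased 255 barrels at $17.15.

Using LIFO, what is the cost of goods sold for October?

Oct 5, 150 sold [LIFO — newest first]: 150 @ $13.95 = $2,092.50
Oct 14, 860 sold [LIFO — newest first]: 258 @ $20.75 + 380 @ $19.80 + 222 @ $14.25 = $16,041.00
Oct 16, 586 sold [LIFO — newest first]: 294 @ $18.80 + 61 @ $14.25 + 154 @ $15.75 + 72 @ $13.95 + 5 @ $12.55 = $9,889.10
Total COGS = $2,092.50 + $16,041.00 + $9,889.10 = $28,022.60
Ending inventory: 111 @ $12.55 + 255 @ $17.15 = $5,766.30
Check: goods available $33,788.90 = COGS $28,022.60 + ending $5,766.30

COGS = $28,022.60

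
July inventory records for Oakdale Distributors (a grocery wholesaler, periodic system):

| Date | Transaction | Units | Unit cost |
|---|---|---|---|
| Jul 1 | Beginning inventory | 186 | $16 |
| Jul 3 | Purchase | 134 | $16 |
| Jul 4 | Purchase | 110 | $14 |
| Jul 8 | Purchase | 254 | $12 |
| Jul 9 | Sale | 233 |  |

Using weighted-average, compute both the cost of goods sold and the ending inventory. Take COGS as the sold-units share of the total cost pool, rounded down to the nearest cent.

COGS = $3,306.96; ending inventory = $6,401.04

Jul 9, sell 233: 233/684 × $9,708.00 → $3,306.96
Ending inventory (cost pool remaining) = $6,401.04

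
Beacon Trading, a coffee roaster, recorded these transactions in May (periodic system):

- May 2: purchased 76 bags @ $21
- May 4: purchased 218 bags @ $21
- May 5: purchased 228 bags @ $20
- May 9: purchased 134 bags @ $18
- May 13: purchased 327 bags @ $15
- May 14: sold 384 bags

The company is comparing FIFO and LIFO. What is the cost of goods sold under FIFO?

COGS = $7,974

FIFO COGS: 76 @ $21 + 218 @ $21 + 90 @ $20 = $7,974
LIFO COGS: 327 @ $15 + 57 @ $18 = $5,931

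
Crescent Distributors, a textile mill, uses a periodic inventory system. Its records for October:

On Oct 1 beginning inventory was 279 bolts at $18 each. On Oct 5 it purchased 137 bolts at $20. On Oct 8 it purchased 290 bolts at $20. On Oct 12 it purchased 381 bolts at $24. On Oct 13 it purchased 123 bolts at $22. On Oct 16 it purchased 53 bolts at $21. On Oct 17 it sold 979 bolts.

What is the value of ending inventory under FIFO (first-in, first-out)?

Oct 17, 979 sold [FIFO — oldest first]: 279 @ $18 + 137 @ $20 + 290 @ $20 + 273 @ $24 = $20,114
Ending inventory: 108 @ $24 + 123 @ $22 + 53 @ $21 = $6,411

Ending inventory = $6,411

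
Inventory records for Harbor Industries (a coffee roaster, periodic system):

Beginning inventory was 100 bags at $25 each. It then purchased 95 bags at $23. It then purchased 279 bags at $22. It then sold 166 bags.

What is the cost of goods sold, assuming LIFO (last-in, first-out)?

Sale 1 (166) [LIFO — newest first]: 166 @ $22 = $3,652
Ending inventory: 100 @ $25 + 95 @ $23 + 113 @ $22 = $7,171

COGS = $3,652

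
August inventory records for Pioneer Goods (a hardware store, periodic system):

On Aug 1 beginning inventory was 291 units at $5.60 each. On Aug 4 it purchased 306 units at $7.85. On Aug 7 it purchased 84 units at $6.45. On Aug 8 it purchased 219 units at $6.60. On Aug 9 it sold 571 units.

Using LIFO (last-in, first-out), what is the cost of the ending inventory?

Aug 9, 571 sold [LIFO — newest first]: 219 @ $6.60 + 84 @ $6.45 + 268 @ $7.85 = $4,091.00
Ending inventory: 291 @ $5.60 + 38 @ $7.85 = $1,927.90
Check: goods available $6,018.90 = COGS $4,091.00 + ending $1,927.90

Ending inventory = $1,927.90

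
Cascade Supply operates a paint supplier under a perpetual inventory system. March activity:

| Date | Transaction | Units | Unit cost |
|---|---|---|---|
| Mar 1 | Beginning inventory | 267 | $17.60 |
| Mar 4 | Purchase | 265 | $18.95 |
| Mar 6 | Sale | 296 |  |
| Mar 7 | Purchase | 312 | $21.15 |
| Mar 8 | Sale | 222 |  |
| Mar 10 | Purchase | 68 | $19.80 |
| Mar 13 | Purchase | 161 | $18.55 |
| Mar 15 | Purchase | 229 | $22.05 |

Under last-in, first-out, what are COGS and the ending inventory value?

COGS = $10,262.65; ending inventory = $15,439.50

Mar 6, 296 sold [LIFO — newest first]: 265 @ $18.95 + 31 @ $17.60 = $5,567.35
Mar 8, 222 sold [LIFO — newest first]: 222 @ $21.15 = $4,695.30
Total COGS = $5,567.35 + $4,695.30 = $10,262.65
Ending inventory: 236 @ $17.60 + 90 @ $21.15 + 68 @ $19.80 + 161 @ $18.55 + 229 @ $22.05 = $15,439.50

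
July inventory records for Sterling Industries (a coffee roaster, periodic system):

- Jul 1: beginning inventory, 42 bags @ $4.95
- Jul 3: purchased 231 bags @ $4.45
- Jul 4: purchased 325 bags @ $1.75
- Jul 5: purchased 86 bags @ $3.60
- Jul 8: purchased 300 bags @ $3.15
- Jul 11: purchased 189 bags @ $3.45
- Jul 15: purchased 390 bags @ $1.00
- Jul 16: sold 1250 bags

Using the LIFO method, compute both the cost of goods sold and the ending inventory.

COGS = $2,795.40; ending inventory = $1,305.85

Jul 16, 1250 sold [LIFO — newest first]: 390 @ $1.00 + 189 @ $3.45 + 300 @ $3.15 + 86 @ $3.60 + 285 @ $1.75 = $2,795.40
Ending inventory: 42 @ $4.95 + 231 @ $4.45 + 40 @ $1.75 = $1,305.85
Check: goods available $4,101.25 = COGS $2,795.40 + ending $1,305.85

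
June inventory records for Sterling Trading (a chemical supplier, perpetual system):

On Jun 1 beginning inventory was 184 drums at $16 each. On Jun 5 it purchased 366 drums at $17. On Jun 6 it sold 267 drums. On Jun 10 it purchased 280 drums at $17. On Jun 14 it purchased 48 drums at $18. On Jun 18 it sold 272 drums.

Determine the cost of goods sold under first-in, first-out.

Jun 6, 267 sold [FIFO — oldest first]: 184 @ $16 + 83 @ $17 = $4,355
Jun 18, 272 sold [FIFO — oldest first]: 272 @ $17 = $4,624
Total COGS = $4,355 + $4,624 = $8,979
Ending inventory: 11 @ $17 + 280 @ $17 + 48 @ $18 = $5,811

COGS = $8,979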